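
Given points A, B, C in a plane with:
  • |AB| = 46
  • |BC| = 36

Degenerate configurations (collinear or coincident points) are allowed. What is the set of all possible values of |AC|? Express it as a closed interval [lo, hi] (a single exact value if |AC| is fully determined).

|AB| ∈ {46}
|BC| ∈ {36}
|AC| ∈ [10, 82]

|AC| ∈ [10, 82]  (≈ [10.0000, 82.0000])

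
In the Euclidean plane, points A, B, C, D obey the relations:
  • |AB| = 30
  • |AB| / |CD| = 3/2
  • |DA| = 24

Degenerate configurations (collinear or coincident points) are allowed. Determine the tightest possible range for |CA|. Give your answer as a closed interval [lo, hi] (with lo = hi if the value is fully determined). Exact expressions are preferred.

|CA| ∈ [4, 44]  (≈ [4.0000, 44.0000])

|AB| ∈ {30}
|AD| ∈ {24}
|CD| ∈ {20}
|BD| ∈ [6, 54]
|AC| ∈ [4, 44]
|BC| ∈ [0, 74]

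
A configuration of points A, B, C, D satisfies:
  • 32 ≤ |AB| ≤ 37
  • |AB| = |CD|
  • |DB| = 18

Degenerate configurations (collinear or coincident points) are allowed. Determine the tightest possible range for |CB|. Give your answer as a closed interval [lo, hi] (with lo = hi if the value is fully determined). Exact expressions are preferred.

|AB| ∈ [32, 37]
|BD| ∈ {18}
|CD| ∈ [32, 37]
|AD| ∈ [14, 55]
|BC| ∈ [14, 55]
|AC| ∈ [0, 92]

|CB| ∈ [14, 55]  (≈ [14.0000, 55.0000])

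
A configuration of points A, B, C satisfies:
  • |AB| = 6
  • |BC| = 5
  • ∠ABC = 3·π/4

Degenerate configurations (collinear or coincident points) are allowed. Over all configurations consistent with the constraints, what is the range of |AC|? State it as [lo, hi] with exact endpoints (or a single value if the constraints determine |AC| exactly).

|AC| = √(30·√(2) + 61)  (≈ 10.1699)

|AB| ∈ {6}
|BC| ∈ {5}
|AC| ∈ {√(30·√(2) + 61)}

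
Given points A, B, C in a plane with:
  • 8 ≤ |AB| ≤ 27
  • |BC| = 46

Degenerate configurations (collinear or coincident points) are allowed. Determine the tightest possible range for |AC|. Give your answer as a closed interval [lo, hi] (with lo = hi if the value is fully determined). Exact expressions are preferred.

|AC| ∈ [19, 73]  (≈ [19.0000, 73.0000])

|AB| ∈ [8, 27]
|BC| ∈ {46}
|AC| ∈ [19, 73]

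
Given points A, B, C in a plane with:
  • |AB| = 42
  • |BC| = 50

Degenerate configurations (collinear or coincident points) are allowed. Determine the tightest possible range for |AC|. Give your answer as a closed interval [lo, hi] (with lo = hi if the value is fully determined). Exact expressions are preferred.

|AC| ∈ [8, 92]  (≈ [8.0000, 92.0000])

|AB| ∈ {42}
|BC| ∈ {50}
|AC| ∈ [8, 92]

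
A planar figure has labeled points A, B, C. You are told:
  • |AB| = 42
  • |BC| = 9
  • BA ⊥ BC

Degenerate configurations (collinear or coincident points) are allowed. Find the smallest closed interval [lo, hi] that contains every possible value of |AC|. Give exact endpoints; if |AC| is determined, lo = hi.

|AC| = 3·√(205)  (≈ 42.9535)

|AB| ∈ {42}
|BC| ∈ {9}
|AC| ∈ {3·√(205)}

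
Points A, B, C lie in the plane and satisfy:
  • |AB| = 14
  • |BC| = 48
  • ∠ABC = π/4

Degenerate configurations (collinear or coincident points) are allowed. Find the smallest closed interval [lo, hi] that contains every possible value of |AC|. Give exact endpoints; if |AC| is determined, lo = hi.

|AC| = 2·√(625 - 168·√(2))  (≈ 39.3656)

|AB| ∈ {14}
|BC| ∈ {48}
|AC| ∈ {2·√(625 - 168·√(2))}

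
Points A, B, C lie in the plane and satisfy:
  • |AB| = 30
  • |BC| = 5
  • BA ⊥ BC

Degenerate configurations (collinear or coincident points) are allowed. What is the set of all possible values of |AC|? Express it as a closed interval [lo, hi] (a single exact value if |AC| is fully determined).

|AC| = 5·√(37)  (≈ 30.4138)

|AB| ∈ {30}
|BC| ∈ {5}
|AC| ∈ {5·√(37)}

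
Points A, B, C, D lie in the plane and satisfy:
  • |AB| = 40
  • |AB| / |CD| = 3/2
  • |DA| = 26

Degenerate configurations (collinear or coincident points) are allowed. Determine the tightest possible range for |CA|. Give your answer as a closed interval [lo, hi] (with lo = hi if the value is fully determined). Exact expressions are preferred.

|CA| ∈ [2/3, 158/3]  (≈ [0.6667, 52.6667])

|AB| ∈ {40}
|AD| ∈ {26}
|CD| ∈ {80/3}
|BD| ∈ [14, 66]
|AC| ∈ [2/3, 158/3]
|BC| ∈ [0, 278/3]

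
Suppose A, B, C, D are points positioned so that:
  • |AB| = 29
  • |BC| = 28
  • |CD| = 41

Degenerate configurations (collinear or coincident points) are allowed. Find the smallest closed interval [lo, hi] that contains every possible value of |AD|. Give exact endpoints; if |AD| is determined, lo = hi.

|AB| ∈ {29}
|BC| ∈ {28}
|CD| ∈ {41}
|AC| ∈ [1, 57]
|BD| ∈ [13, 69]
|AD| ∈ [0, 98]

|AD| ∈ [0, 98]  (≈ [0.0000, 98.0000])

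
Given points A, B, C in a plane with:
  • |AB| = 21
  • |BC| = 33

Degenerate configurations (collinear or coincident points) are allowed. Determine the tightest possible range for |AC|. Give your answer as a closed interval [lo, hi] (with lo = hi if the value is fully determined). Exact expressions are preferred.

|AC| ∈ [12, 54]  (≈ [12.0000, 54.0000])

|AB| ∈ {21}
|BC| ∈ {33}
|AC| ∈ [12, 54]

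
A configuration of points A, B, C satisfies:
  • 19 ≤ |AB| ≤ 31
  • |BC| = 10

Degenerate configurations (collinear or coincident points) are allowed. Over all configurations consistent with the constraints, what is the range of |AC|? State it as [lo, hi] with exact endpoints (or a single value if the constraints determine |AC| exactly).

|AB| ∈ [19, 31]
|BC| ∈ {10}
|AC| ∈ [9, 41]

|AC| ∈ [9, 41]  (≈ [9.0000, 41.0000])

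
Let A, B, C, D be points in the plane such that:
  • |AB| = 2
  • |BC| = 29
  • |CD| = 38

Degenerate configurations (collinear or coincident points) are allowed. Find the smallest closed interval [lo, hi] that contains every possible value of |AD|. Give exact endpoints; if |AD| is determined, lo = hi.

|AD| ∈ [7, 69]  (≈ [7.0000, 69.0000])

|AB| ∈ {2}
|BC| ∈ {29}
|CD| ∈ {38}
|AC| ∈ [27, 31]
|BD| ∈ [9, 67]
|AD| ∈ [7, 69]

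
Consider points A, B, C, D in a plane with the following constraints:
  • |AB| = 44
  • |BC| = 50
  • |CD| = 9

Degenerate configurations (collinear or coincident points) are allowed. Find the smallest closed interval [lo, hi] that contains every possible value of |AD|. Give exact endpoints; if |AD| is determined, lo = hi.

|AD| ∈ [0, 103]  (≈ [0.0000, 103.0000])

|AB| ∈ {44}
|BC| ∈ {50}
|CD| ∈ {9}
|AC| ∈ [6, 94]
|BD| ∈ [41, 59]
|AD| ∈ [0, 103]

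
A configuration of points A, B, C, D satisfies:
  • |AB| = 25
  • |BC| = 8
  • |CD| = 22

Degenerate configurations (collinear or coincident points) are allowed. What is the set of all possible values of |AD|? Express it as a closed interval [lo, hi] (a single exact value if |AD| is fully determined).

|AB| ∈ {25}
|BC| ∈ {8}
|CD| ∈ {22}
|AC| ∈ [17, 33]
|BD| ∈ [14, 30]
|AD| ∈ [0, 55]

|AD| ∈ [0, 55]  (≈ [0.0000, 55.0000])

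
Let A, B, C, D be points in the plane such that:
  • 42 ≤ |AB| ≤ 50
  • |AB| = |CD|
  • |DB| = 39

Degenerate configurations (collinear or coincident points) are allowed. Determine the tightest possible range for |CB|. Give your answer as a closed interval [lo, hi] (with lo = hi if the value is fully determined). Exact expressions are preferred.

|CB| ∈ [3, 89]  (≈ [3.0000, 89.0000])

|AB| ∈ [42, 50]
|BD| ∈ {39}
|CD| ∈ [42, 50]
|AD| ∈ [3, 89]
|BC| ∈ [3, 89]
|AC| ∈ [0, 139]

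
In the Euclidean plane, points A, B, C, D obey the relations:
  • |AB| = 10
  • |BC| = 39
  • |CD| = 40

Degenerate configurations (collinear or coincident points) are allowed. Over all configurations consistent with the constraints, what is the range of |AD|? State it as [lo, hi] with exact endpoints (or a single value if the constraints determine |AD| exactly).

|AD| ∈ [0, 89]  (≈ [0.0000, 89.0000])

|AB| ∈ {10}
|BC| ∈ {39}
|CD| ∈ {40}
|AC| ∈ [29, 49]
|BD| ∈ [1, 79]
|AD| ∈ [0, 89]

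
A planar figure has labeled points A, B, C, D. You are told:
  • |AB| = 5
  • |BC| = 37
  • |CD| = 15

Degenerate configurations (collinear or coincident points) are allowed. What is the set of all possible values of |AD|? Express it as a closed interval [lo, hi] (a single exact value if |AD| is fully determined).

|AB| ∈ {5}
|BC| ∈ {37}
|CD| ∈ {15}
|AC| ∈ [32, 42]
|BD| ∈ [22, 52]
|AD| ∈ [17, 57]

|AD| ∈ [17, 57]  (≈ [17.0000, 57.0000])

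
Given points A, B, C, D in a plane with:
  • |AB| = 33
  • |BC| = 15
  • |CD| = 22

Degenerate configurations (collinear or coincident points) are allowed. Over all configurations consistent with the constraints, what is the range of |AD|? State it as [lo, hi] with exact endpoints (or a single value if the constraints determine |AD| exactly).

|AB| ∈ {33}
|BC| ∈ {15}
|CD| ∈ {22}
|AC| ∈ [18, 48]
|BD| ∈ [7, 37]
|AD| ∈ [0, 70]

|AD| ∈ [0, 70]  (≈ [0.0000, 70.0000])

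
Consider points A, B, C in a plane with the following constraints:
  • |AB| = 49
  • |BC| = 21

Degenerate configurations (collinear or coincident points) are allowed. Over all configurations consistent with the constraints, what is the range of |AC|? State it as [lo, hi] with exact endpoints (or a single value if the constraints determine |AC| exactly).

|AC| ∈ [28, 70]  (≈ [28.0000, 70.0000])

|AB| ∈ {49}
|BC| ∈ {21}
|AC| ∈ [28, 70]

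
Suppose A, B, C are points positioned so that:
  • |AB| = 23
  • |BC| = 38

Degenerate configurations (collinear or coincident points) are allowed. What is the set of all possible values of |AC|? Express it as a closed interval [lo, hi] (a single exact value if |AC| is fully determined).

|AC| ∈ [15, 61]  (≈ [15.0000, 61.0000])

|AB| ∈ {23}
|BC| ∈ {38}
|AC| ∈ [15, 61]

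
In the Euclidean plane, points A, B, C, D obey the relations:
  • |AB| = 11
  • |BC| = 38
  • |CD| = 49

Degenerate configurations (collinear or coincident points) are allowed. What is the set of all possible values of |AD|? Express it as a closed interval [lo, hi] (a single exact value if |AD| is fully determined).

|AD| ∈ [0, 98]  (≈ [0.0000, 98.0000])

|AB| ∈ {11}
|BC| ∈ {38}
|CD| ∈ {49}
|AC| ∈ [27, 49]
|BD| ∈ [11, 87]
|AD| ∈ [0, 98]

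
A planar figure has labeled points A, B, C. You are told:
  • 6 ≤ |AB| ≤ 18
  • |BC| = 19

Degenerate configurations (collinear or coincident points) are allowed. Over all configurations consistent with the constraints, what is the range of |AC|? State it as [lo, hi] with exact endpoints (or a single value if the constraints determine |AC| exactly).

|AC| ∈ [1, 37]  (≈ [1.0000, 37.0000])

|AB| ∈ [6, 18]
|BC| ∈ {19}
|AC| ∈ [1, 37]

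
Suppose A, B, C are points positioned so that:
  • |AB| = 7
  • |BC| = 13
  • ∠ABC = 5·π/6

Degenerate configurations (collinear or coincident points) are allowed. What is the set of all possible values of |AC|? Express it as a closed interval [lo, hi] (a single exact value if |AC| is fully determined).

|AB| ∈ {7}
|BC| ∈ {13}
|AC| ∈ {√(91·√(3) + 218)}

|AC| = √(91·√(3) + 218)  (≈ 19.3808)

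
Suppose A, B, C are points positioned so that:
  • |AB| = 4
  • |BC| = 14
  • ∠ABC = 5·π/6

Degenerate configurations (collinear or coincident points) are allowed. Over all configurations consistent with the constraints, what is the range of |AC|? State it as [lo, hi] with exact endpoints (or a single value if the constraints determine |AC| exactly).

|AB| ∈ {4}
|BC| ∈ {14}
|AC| ∈ {2·√(14·√(3) + 53)}

|AC| = 2·√(14·√(3) + 53)  (≈ 17.5782)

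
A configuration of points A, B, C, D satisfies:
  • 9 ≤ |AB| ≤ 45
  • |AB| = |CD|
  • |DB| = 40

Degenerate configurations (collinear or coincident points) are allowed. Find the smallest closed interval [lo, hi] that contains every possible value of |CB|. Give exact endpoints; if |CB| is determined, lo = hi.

|AB| ∈ [9, 45]
|BD| ∈ {40}
|CD| ∈ [9, 45]
|AD| ∈ [0, 85]
|BC| ∈ [0, 85]
|AC| ∈ [0, 130]

|CB| ∈ [0, 85]  (≈ [0.0000, 85.0000])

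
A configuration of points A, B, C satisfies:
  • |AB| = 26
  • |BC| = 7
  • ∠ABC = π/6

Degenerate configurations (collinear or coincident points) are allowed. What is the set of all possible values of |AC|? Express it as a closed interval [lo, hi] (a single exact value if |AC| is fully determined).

|AC| = √(725 - 182·√(3))  (≈ 20.2427)

|AB| ∈ {26}
|BC| ∈ {7}
|AC| ∈ {√(725 - 182·√(3))}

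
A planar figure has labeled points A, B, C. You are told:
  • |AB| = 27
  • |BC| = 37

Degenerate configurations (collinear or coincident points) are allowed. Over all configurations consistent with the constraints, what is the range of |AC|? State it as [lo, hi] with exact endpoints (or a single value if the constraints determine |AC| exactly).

|AB| ∈ {27}
|BC| ∈ {37}
|AC| ∈ [10, 64]

|AC| ∈ [10, 64]  (≈ [10.0000, 64.0000])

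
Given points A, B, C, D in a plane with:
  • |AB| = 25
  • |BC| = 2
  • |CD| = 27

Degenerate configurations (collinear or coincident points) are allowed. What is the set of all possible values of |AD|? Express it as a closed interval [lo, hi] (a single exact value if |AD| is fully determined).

|AD| ∈ [0, 54]  (≈ [0.0000, 54.0000])

|AB| ∈ {25}
|BC| ∈ {2}
|CD| ∈ {27}
|AC| ∈ [23, 27]
|BD| ∈ [25, 29]
|AD| ∈ [0, 54]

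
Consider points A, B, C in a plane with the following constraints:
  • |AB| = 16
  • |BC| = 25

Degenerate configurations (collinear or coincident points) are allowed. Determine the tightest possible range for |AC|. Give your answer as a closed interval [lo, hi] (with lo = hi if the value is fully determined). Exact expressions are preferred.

|AB| ∈ {16}
|BC| ∈ {25}
|AC| ∈ [9, 41]

|AC| ∈ [9, 41]  (≈ [9.0000, 41.0000])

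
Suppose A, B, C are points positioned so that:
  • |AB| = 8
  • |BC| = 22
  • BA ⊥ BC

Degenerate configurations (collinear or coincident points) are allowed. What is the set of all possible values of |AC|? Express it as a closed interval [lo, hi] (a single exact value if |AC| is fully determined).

|AB| ∈ {8}
|BC| ∈ {22}
|AC| ∈ {2·√(137)}

|AC| = 2·√(137)  (≈ 23.4094)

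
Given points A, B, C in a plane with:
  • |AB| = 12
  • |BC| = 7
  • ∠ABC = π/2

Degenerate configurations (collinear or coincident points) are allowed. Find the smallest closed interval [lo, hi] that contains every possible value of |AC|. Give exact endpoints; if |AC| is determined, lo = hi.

|AB| ∈ {12}
|BC| ∈ {7}
|AC| ∈ {√(193)}

|AC| = √(193)  (≈ 13.8924)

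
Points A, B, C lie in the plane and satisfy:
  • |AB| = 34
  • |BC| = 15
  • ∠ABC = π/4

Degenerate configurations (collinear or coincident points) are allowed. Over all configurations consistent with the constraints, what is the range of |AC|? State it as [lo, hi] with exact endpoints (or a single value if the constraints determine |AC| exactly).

|AB| ∈ {34}
|BC| ∈ {15}
|AC| ∈ {√(1381 - 510·√(2))}

|AC| = √(1381 - 510·√(2))  (≈ 25.6856)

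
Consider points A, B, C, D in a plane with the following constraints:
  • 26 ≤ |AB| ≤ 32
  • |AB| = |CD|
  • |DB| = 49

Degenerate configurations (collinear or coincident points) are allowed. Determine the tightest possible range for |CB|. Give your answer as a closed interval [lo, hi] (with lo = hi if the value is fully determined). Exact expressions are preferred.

|AB| ∈ [26, 32]
|BD| ∈ {49}
|CD| ∈ [26, 32]
|AD| ∈ [17, 81]
|BC| ∈ [17, 81]
|AC| ∈ [0, 113]

|CB| ∈ [17, 81]  (≈ [17.0000, 81.0000])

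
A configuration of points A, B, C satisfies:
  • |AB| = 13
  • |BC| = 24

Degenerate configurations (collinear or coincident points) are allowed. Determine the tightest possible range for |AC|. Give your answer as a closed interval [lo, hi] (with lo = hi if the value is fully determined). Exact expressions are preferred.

|AB| ∈ {13}
|BC| ∈ {24}
|AC| ∈ [11, 37]

|AC| ∈ [11, 37]  (≈ [11.0000, 37.0000])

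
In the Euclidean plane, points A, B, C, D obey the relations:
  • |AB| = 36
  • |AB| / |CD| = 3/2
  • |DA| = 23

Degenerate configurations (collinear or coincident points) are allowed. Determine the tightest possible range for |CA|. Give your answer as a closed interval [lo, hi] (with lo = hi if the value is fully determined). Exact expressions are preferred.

|AB| ∈ {36}
|AD| ∈ {23}
|CD| ∈ {24}
|BD| ∈ [13, 59]
|AC| ∈ [1, 47]
|BC| ∈ [0, 83]

|CA| ∈ [1, 47]  (≈ [1.0000, 47.0000])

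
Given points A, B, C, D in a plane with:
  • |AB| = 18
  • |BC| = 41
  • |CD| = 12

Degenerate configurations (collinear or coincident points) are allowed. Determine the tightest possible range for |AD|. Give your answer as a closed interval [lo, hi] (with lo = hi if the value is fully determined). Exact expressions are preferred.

|AB| ∈ {18}
|BC| ∈ {41}
|CD| ∈ {12}
|AC| ∈ [23, 59]
|BD| ∈ [29, 53]
|AD| ∈ [11, 71]

|AD| ∈ [11, 71]  (≈ [11.0000, 71.0000])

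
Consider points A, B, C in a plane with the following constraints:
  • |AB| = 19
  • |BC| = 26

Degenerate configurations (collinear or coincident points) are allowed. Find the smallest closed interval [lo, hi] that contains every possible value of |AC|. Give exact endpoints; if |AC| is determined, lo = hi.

|AB| ∈ {19}
|BC| ∈ {26}
|AC| ∈ [7, 45]

|AC| ∈ [7, 45]  (≈ [7.0000, 45.0000])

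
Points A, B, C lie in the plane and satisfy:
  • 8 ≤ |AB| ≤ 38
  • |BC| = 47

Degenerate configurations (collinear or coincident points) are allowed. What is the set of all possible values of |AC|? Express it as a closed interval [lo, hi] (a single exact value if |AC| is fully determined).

|AC| ∈ [9, 85]  (≈ [9.0000, 85.0000])

|AB| ∈ [8, 38]
|BC| ∈ {47}
|AC| ∈ [9, 85]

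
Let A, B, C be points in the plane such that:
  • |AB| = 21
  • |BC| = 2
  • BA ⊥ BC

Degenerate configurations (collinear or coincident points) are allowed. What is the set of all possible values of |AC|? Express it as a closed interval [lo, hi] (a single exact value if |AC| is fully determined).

|AB| ∈ {21}
|BC| ∈ {2}
|AC| ∈ {√(445)}

|AC| = √(445)  (≈ 21.0950)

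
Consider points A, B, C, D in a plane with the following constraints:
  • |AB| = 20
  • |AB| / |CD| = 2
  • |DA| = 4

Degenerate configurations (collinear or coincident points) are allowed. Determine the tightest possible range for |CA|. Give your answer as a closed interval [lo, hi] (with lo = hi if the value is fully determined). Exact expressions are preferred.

|AB| ∈ {20}
|AD| ∈ {4}
|CD| ∈ {10}
|BD| ∈ [16, 24]
|AC| ∈ [6, 14]
|BC| ∈ [6, 34]

|CA| ∈ [6, 14]  (≈ [6.0000, 14.0000])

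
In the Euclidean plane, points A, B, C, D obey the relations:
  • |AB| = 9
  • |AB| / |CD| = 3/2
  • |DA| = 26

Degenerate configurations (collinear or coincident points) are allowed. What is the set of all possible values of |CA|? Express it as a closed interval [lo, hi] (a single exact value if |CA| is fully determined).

|AB| ∈ {9}
|AD| ∈ {26}
|CD| ∈ {6}
|BD| ∈ [17, 35]
|AC| ∈ [20, 32]
|BC| ∈ [11, 41]

|CA| ∈ [20, 32]  (≈ [20.0000, 32.0000])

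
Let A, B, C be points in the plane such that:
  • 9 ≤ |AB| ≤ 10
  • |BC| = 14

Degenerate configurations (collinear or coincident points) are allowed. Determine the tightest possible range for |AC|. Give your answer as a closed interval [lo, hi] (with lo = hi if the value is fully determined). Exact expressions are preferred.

|AB| ∈ [9, 10]
|BC| ∈ {14}
|AC| ∈ [4, 24]

|AC| ∈ [4, 24]  (≈ [4.0000, 24.0000])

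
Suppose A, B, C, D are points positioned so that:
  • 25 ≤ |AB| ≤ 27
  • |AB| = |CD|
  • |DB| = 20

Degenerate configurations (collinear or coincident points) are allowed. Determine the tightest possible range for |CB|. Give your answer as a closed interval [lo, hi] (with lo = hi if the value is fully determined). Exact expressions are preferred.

|CB| ∈ [5, 47]  (≈ [5.0000, 47.0000])

|AB| ∈ [25, 27]
|BD| ∈ {20}
|CD| ∈ [25, 27]
|AD| ∈ [5, 47]
|BC| ∈ [5, 47]
|AC| ∈ [0, 74]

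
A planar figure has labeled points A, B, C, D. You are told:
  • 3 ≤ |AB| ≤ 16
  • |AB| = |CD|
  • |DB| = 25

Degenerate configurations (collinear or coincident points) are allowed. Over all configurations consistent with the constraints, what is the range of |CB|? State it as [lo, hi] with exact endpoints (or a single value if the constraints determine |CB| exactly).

|AB| ∈ [3, 16]
|BD| ∈ {25}
|CD| ∈ [3, 16]
|AD| ∈ [9, 41]
|BC| ∈ [9, 41]
|AC| ∈ [0, 57]

|CB| ∈ [9, 41]  (≈ [9.0000, 41.0000])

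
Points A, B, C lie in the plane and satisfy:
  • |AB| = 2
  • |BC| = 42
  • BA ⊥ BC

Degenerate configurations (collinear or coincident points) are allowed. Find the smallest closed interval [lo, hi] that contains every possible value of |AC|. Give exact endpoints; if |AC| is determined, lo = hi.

|AC| = 2·√(442)  (≈ 42.0476)

|AB| ∈ {2}
|BC| ∈ {42}
|AC| ∈ {2·√(442)}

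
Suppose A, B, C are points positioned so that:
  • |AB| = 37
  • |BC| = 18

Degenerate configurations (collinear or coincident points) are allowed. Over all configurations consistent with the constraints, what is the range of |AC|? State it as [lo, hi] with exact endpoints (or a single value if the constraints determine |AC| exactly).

|AB| ∈ {37}
|BC| ∈ {18}
|AC| ∈ [19, 55]

|AC| ∈ [19, 55]  (≈ [19.0000, 55.0000])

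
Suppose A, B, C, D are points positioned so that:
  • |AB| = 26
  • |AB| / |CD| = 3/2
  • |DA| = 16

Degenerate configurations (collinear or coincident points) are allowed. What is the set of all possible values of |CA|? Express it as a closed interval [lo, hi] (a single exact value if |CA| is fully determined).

|AB| ∈ {26}
|AD| ∈ {16}
|CD| ∈ {52/3}
|BD| ∈ [10, 42]
|AC| ∈ [4/3, 100/3]
|BC| ∈ [0, 178/3]

|CA| ∈ [4/3, 100/3]  (≈ [1.3333, 33.3333])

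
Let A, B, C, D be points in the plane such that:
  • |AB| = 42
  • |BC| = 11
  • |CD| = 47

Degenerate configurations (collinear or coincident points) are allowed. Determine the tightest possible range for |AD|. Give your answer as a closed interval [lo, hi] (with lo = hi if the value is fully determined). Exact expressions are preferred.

|AB| ∈ {42}
|BC| ∈ {11}
|CD| ∈ {47}
|AC| ∈ [31, 53]
|BD| ∈ [36, 58]
|AD| ∈ [0, 100]

|AD| ∈ [0, 100]  (≈ [0.0000, 100.0000])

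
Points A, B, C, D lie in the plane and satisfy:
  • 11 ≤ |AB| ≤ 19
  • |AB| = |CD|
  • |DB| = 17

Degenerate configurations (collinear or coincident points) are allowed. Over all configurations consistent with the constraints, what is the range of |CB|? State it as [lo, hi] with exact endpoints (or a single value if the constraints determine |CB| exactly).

|AB| ∈ [11, 19]
|BD| ∈ {17}
|CD| ∈ [11, 19]
|AD| ∈ [0, 36]
|BC| ∈ [0, 36]
|AC| ∈ [0, 55]

|CB| ∈ [0, 36]  (≈ [0.0000, 36.0000])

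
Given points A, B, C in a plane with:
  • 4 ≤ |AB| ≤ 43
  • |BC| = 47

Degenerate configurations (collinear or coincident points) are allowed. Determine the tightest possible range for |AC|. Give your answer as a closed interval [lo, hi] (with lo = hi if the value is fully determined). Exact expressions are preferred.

|AB| ∈ [4, 43]
|BC| ∈ {47}
|AC| ∈ [4, 90]

|AC| ∈ [4, 90]  (≈ [4.0000, 90.0000])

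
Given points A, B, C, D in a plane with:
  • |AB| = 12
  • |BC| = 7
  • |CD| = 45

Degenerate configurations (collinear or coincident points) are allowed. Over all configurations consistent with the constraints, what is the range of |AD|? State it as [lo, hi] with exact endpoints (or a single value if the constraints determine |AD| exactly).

|AB| ∈ {12}
|BC| ∈ {7}
|CD| ∈ {45}
|AC| ∈ [5, 19]
|BD| ∈ [38, 52]
|AD| ∈ [26, 64]

|AD| ∈ [26, 64]  (≈ [26.0000, 64.0000])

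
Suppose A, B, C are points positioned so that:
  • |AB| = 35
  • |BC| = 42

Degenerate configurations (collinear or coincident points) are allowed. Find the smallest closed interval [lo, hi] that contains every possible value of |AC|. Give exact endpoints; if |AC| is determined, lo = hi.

|AC| ∈ [7, 77]  (≈ [7.0000, 77.0000])

|AB| ∈ {35}
|BC| ∈ {42}
|AC| ∈ [7, 77]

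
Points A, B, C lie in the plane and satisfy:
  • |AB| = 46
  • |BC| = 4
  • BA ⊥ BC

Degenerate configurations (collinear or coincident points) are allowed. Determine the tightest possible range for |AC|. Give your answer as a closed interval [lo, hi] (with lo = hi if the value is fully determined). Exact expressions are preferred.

|AC| = 2·√(533)  (≈ 46.1736)

|AB| ∈ {46}
|BC| ∈ {4}
|AC| ∈ {2·√(533)}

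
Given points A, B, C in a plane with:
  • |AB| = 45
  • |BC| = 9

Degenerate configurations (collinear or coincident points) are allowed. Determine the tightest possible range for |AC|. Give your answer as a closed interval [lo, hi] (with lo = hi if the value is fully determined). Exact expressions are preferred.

|AB| ∈ {45}
|BC| ∈ {9}
|AC| ∈ [36, 54]

|AC| ∈ [36, 54]  (≈ [36.0000, 54.0000])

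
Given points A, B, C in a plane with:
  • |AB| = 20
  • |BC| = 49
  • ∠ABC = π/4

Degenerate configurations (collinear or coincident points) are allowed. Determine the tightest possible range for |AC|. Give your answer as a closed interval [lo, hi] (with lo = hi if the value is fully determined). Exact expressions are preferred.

|AC| = √(2801 - 980·√(2))  (≈ 37.6174)

|AB| ∈ {20}
|BC| ∈ {49}
|AC| ∈ {√(2801 - 980·√(2))}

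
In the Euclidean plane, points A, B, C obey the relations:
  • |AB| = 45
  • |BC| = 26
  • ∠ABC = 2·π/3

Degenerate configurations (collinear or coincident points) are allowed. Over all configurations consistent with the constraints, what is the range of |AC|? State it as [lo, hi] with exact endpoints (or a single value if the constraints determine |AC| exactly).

|AC| = 7·√(79)  (≈ 62.2174)

|AB| ∈ {45}
|BC| ∈ {26}
|AC| ∈ {7·√(79)}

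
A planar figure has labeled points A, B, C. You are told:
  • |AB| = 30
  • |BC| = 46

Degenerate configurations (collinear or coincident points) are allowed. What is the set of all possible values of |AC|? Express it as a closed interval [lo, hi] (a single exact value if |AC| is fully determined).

|AC| ∈ [16, 76]  (≈ [16.0000, 76.0000])

|AB| ∈ {30}
|BC| ∈ {46}
|AC| ∈ [16, 76]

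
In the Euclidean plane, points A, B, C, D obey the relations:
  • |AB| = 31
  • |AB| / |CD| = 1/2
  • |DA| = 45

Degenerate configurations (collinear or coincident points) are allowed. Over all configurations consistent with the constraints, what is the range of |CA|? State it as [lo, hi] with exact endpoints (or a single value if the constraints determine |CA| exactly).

|AB| ∈ {31}
|AD| ∈ {45}
|CD| ∈ {62}
|BD| ∈ [14, 76]
|AC| ∈ [17, 107]
|BC| ∈ [0, 138]

|CA| ∈ [17, 107]  (≈ [17.0000, 107.0000])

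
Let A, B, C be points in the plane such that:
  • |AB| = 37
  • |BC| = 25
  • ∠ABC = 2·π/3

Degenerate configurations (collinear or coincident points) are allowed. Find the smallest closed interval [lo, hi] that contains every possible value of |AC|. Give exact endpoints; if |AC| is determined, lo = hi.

|AB| ∈ {37}
|BC| ∈ {25}
|AC| ∈ {√(2919)}

|AC| = √(2919)  (≈ 54.0278)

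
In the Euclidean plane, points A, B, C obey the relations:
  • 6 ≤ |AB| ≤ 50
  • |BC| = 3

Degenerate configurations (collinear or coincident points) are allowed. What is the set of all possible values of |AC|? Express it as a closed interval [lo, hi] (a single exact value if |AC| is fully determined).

|AB| ∈ [6, 50]
|BC| ∈ {3}
|AC| ∈ [3, 53]

|AC| ∈ [3, 53]  (≈ [3.0000, 53.0000])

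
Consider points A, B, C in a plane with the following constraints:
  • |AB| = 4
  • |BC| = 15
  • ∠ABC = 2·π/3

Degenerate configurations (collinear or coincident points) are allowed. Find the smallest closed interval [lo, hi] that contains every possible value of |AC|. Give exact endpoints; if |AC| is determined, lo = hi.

|AC| = √(301)  (≈ 17.3494)

|AB| ∈ {4}
|BC| ∈ {15}
|AC| ∈ {√(301)}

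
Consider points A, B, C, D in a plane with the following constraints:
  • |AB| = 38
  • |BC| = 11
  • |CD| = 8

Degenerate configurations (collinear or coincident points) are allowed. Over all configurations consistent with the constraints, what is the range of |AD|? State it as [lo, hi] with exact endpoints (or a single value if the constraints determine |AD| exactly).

|AB| ∈ {38}
|BC| ∈ {11}
|CD| ∈ {8}
|AC| ∈ [27, 49]
|BD| ∈ [3, 19]
|AD| ∈ [19, 57]

|AD| ∈ [19, 57]  (≈ [19.0000, 57.0000])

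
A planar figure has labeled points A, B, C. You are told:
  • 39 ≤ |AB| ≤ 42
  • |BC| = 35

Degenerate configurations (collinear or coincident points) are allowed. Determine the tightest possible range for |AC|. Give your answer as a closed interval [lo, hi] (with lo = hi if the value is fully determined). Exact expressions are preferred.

|AB| ∈ [39, 42]
|BC| ∈ {35}
|AC| ∈ [4, 77]

|AC| ∈ [4, 77]  (≈ [4.0000, 77.0000])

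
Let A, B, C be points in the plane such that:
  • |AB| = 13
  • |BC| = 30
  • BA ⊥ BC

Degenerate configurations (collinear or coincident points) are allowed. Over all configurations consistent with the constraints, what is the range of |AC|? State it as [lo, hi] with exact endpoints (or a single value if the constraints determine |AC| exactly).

|AC| = √(1069)  (≈ 32.6956)

|AB| ∈ {13}
|BC| ∈ {30}
|AC| ∈ {√(1069)}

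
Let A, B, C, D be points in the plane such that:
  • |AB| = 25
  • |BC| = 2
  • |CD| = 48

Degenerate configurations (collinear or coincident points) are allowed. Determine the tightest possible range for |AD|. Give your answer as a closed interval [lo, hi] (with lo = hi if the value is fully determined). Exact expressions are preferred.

|AB| ∈ {25}
|BC| ∈ {2}
|CD| ∈ {48}
|AC| ∈ [23, 27]
|BD| ∈ [46, 50]
|AD| ∈ [21, 75]

|AD| ∈ [21, 75]  (≈ [21.0000, 75.0000])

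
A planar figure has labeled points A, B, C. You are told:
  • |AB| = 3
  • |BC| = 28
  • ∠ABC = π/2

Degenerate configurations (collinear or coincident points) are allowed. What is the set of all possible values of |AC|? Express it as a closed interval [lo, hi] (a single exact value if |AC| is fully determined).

|AB| ∈ {3}
|BC| ∈ {28}
|AC| ∈ {√(793)}

|AC| = √(793)  (≈ 28.1603)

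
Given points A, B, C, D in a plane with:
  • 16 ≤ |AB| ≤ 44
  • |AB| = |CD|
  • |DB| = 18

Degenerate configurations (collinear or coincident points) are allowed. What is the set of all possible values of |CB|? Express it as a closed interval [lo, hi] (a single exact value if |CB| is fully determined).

|AB| ∈ [16, 44]
|BD| ∈ {18}
|CD| ∈ [16, 44]
|AD| ∈ [0, 62]
|BC| ∈ [0, 62]
|AC| ∈ [0, 106]

|CB| ∈ [0, 62]  (≈ [0.0000, 62.0000])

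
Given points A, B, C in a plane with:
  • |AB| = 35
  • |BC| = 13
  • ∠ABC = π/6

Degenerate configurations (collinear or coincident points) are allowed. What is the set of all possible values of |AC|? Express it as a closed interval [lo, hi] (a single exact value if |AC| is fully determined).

|AC| = √(1394 - 455·√(3))  (≈ 24.6154)

|AB| ∈ {35}
|BC| ∈ {13}
|AC| ∈ {√(1394 - 455·√(3))}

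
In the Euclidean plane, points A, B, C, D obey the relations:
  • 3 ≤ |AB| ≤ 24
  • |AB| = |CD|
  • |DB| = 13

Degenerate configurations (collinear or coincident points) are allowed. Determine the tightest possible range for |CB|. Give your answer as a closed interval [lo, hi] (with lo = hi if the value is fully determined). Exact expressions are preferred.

|AB| ∈ [3, 24]
|BD| ∈ {13}
|CD| ∈ [3, 24]
|AD| ∈ [0, 37]
|BC| ∈ [0, 37]
|AC| ∈ [0, 61]

|CB| ∈ [0, 37]  (≈ [0.0000, 37.0000])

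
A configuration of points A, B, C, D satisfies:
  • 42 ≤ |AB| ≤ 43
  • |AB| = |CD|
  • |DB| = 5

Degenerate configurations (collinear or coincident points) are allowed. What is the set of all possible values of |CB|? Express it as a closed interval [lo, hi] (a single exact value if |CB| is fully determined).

|CB| ∈ [37, 48]  (≈ [37.0000, 48.0000])

|AB| ∈ [42, 43]
|BD| ∈ {5}
|CD| ∈ [42, 43]
|AD| ∈ [37, 48]
|BC| ∈ [37, 48]
|AC| ∈ [0, 91]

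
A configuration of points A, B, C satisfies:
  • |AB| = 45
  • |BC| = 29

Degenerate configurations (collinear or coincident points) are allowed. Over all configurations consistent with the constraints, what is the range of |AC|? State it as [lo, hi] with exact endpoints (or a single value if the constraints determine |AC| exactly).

|AC| ∈ [16, 74]  (≈ [16.0000, 74.0000])

|AB| ∈ {45}
|BC| ∈ {29}
|AC| ∈ [16, 74]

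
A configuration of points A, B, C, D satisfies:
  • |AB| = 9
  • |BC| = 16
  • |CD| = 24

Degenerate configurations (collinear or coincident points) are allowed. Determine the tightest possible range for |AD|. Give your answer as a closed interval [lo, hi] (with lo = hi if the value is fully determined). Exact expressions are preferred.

|AB| ∈ {9}
|BC| ∈ {16}
|CD| ∈ {24}
|AC| ∈ [7, 25]
|BD| ∈ [8, 40]
|AD| ∈ [0, 49]

|AD| ∈ [0, 49]  (≈ [0.0000, 49.0000])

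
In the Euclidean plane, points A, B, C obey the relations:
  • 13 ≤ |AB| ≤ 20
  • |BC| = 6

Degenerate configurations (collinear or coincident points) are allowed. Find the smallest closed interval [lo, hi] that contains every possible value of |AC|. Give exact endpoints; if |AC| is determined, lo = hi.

|AB| ∈ [13, 20]
|BC| ∈ {6}
|AC| ∈ [7, 26]

|AC| ∈ [7, 26]  (≈ [7.0000, 26.0000])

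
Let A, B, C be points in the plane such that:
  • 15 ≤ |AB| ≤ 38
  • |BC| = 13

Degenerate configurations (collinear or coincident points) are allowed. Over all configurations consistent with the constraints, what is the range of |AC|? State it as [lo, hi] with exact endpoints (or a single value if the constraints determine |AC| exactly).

|AB| ∈ [15, 38]
|BC| ∈ {13}
|AC| ∈ [2, 51]

|AC| ∈ [2, 51]  (≈ [2.0000, 51.0000])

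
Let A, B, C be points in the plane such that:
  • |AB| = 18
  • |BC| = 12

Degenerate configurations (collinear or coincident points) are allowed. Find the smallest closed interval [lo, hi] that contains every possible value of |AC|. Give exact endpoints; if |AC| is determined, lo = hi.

|AC| ∈ [6, 30]  (≈ [6.0000, 30.0000])

|AB| ∈ {18}
|BC| ∈ {12}
|AC| ∈ [6, 30]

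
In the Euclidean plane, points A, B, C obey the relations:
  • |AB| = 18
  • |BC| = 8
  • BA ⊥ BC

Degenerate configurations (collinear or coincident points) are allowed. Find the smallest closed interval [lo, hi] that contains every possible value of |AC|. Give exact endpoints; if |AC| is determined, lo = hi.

|AC| = 2·√(97)  (≈ 19.6977)

|AB| ∈ {18}
|BC| ∈ {8}
|AC| ∈ {2·√(97)}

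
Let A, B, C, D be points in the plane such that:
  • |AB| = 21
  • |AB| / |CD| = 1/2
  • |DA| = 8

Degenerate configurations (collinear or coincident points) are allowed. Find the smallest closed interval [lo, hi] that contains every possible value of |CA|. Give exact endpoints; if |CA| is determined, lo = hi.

|CA| ∈ [34, 50]  (≈ [34.0000, 50.0000])

|AB| ∈ {21}
|AD| ∈ {8}
|CD| ∈ {42}
|BD| ∈ [13, 29]
|AC| ∈ [34, 50]
|BC| ∈ [13, 71]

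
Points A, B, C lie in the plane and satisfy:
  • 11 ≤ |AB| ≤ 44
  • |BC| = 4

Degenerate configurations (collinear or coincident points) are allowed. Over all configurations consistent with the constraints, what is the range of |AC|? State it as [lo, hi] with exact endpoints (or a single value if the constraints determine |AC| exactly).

|AB| ∈ [11, 44]
|BC| ∈ {4}
|AC| ∈ [7, 48]

|AC| ∈ [7, 48]  (≈ [7.0000, 48.0000])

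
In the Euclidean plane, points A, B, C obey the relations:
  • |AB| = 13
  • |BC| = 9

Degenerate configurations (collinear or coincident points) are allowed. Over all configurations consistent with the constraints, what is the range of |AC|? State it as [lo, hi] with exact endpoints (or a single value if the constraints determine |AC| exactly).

|AC| ∈ [4, 22]  (≈ [4.0000, 22.0000])

|AB| ∈ {13}
|BC| ∈ {9}
|AC| ∈ [4, 22]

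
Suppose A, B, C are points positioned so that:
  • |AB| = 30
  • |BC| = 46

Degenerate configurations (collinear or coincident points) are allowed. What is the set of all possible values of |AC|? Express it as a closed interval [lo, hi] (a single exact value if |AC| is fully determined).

|AB| ∈ {30}
|BC| ∈ {46}
|AC| ∈ [16, 76]

|AC| ∈ [16, 76]  (≈ [16.0000, 76.0000])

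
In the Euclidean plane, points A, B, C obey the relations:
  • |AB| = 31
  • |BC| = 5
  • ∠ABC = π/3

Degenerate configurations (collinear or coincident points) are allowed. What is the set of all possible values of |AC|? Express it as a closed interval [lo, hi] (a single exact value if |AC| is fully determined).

|AC| = √(831)  (≈ 28.8271)

|AB| ∈ {31}
|BC| ∈ {5}
|AC| ∈ {√(831)}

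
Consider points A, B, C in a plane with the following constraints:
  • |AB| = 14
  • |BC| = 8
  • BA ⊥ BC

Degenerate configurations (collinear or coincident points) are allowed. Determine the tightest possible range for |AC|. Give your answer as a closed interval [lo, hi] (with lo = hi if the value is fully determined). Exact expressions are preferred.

|AC| = 2·√(65)  (≈ 16.1245)

|AB| ∈ {14}
|BC| ∈ {8}
|AC| ∈ {2·√(65)}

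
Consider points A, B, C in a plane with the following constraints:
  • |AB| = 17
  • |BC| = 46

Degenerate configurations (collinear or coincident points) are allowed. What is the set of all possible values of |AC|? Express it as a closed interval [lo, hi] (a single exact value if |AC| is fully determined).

|AB| ∈ {17}
|BC| ∈ {46}
|AC| ∈ [29, 63]

|AC| ∈ [29, 63]  (≈ [29.0000, 63.0000])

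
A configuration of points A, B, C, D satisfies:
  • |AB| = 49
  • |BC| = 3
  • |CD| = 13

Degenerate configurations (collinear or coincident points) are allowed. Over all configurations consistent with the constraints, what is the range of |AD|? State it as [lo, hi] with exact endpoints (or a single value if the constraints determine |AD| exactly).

|AB| ∈ {49}
|BC| ∈ {3}
|CD| ∈ {13}
|AC| ∈ [46, 52]
|BD| ∈ [10, 16]
|AD| ∈ [33, 65]

|AD| ∈ [33, 65]  (≈ [33.0000, 65.0000])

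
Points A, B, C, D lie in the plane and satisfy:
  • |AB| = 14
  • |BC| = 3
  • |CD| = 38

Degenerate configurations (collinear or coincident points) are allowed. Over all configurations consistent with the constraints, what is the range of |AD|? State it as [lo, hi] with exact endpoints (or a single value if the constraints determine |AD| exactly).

|AB| ∈ {14}
|BC| ∈ {3}
|CD| ∈ {38}
|AC| ∈ [11, 17]
|BD| ∈ [35, 41]
|AD| ∈ [21, 55]

|AD| ∈ [21, 55]  (≈ [21.0000, 55.0000])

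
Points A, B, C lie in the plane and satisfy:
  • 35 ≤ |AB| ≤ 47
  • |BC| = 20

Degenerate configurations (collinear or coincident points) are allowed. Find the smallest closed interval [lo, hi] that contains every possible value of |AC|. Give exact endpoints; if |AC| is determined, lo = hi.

|AC| ∈ [15, 67]  (≈ [15.0000, 67.0000])

|AB| ∈ [35, 47]
|BC| ∈ {20}
|AC| ∈ [15, 67]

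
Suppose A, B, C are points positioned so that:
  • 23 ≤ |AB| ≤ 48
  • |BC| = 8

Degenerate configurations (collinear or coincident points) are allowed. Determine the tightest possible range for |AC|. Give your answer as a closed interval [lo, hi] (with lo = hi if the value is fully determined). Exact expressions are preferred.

|AB| ∈ [23, 48]
|BC| ∈ {8}
|AC| ∈ [15, 56]

|AC| ∈ [15, 56]  (≈ [15.0000, 56.0000])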